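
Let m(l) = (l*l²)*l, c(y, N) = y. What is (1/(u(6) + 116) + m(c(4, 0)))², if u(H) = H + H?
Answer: 1073807361/16384 ≈ 65540.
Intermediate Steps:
u(H) = 2*H
m(l) = l⁴ (m(l) = l³*l = l⁴)
(1/(u(6) + 116) + m(c(4, 0)))² = (1/(2*6 + 116) + 4⁴)² = (1/(12 + 116) + 256)² = (1/128 + 256)² = (32769/128)² = 1073807361/16384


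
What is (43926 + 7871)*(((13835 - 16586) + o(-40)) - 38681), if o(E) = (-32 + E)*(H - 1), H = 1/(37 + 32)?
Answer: -49274693288/23 ≈ -2.1424e+9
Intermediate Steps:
H = 1/69 ≈ 0.014493
o(E) = 2176/69 - 68*E/69 (o(E) = (-32 + E)*(1/69 - 1) = (-32 + E)*(-68/69) = 2176/69 - 68*E/69)
(43926 + 7871)*(((13835 - 16586) + o(-40)) - 38681) = (43926 + 7871)*(((13835 - 16586) + (2176/69 - 68/69*(-40))) - 38681) = 51797*((-2751 + (2176/69 + 2720/69)) - 38681) = 51797*((-2751 + 1632/23) - 38681) = 51797*(-61641/23 - 38681) = 51797*(-951304/23) = -49274693288/23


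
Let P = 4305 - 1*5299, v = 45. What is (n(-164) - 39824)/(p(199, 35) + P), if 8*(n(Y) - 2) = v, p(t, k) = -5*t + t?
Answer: 318531/14320 ≈ 22.244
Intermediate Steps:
p(t, k) = -4*t
n(Y) = 61/8 (n(Y) = 2 + (⅛)*45 = 2 + 45/8 = 61/8)
P = -994 (P = 4305 - 5299 = -994)
(n(-164) - 39824)/(p(199, 35) + P) = (61/8 - 39824)/(-4*199 - 994) = -318531/(8*(-796 - 994)) = -318531/8/(-1790) = -318531/8*(-1/1790) = 318531/14320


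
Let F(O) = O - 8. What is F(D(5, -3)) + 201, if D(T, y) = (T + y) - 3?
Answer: 192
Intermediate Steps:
D(T, y) = -3 + T + y
F(O) = -8 + O
F(D(5, -3)) + 201 = (-8 + (-3 + 5 - 3)) + 201 = (-8 - 1) + 201 = -9 + 201 = 192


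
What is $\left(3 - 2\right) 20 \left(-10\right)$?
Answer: $-200$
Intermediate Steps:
$\left(3 - 2\right) 20 \left(-10\right) = 1 \cdot 20 \left(-10\right) = 20 \left(-10\right) = -200$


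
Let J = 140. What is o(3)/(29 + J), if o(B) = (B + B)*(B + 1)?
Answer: 24/169 ≈ 0.14201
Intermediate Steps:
o(B) = 2*B*(1 + B) (o(B) = (2*B)*(1 + B) = 2*B*(1 + B))
o(3)/(29 + J) = (2*3*(1 + 3))/(29 + 140) = (2*3*4)/169 = (1/169)*24 = 24/169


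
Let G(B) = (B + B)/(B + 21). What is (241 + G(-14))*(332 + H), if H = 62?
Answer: 93378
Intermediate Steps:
G(B) = 2*B/(21 + B) (G(B) = (2*B)/(21 + B) = 2*B/(21 + B))
(241 + G(-14))*(332 + H) = (241 + 2*(-14)/(21 - 14))*(332 + 62) = (241 + 2*(-14)/7)*394 = (241 + 2*(-14)*(⅐))*394 = (241 - 4)*394 = 237*394 = 93378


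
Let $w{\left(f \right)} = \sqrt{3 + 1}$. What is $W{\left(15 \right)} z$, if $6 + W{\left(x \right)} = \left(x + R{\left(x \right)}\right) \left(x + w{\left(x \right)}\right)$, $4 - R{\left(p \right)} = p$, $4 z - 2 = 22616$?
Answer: $350579$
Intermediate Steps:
$z = \frac{11309}{2}$ ($z = \frac{1}{2} + \frac{1}{4} \cdot 22616 = \frac{1}{2} + 5654 = \frac{11309}{2} \approx 5654.5$)
$R{\left(p \right)} = 4 - p$
$w{\left(f \right)} = 2$ ($w{\left(f \right)} = \sqrt{4} = 2$)
$W{\left(x \right)} = 2 + 4 x$ ($W{\left(x \right)} = -6 + \left(x - \left(-4 + x\right)\right) \left(x + 2\right) = -6 + 4 \left(2 + x\right) = -6 + \left(8 + 4 x\right) = 2 + 4 x$)
$W{\left(15 \right)} z = \left(2 + 4 \cdot 15\right) \frac{11309}{2} = \left(2 + 60\right) \frac{11309}{2} = 62 \cdot \frac{11309}{2} = 350579$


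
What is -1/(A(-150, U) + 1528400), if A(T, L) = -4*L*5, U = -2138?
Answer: -1/1571160 ≈ -6.3647e-7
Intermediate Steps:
A(T, L) = -20*L
-1/(A(-150, U) + 1528400) = -1/(-20*(-2138) + 1528400) = -1/(42760 + 1528400) = -1/1571160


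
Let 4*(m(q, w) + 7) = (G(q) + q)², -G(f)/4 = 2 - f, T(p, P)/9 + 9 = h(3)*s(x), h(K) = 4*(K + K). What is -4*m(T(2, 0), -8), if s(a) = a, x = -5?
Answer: -33790941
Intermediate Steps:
h(K) = 8*K (h(K) = 4*(2*K) = 8*K)
T(p, P) = -1161 (T(p, P) = -81 + 9*((8*3)*(-5)) = -81 + 9*(24*(-5)) = -81 + 9*(-120) = -81 - 1080 = -1161)
G(f) = -8 + 4*f (G(f) = -4*(2 - f) = -8 + 4*f)
m(q, w) = -7 + (-8 + 5*q)²/4 (m(q, w) = -7 + ((-8 + 4*q) + q)²/4 = -7 + (-8 + 5*q)²/4)
-4*m(T(2, 0), -8) = -4*(-7 + (-8 + 5*(-1161))²/4) = -4*(-7 + (-8 - 5805)²/4) = -4*(-7 + (¼)*(-5813)²) = -4*(-7 + (¼)*33790969) = -4*(-7 + 33790969/4) = -4*33790941/4 = -33790941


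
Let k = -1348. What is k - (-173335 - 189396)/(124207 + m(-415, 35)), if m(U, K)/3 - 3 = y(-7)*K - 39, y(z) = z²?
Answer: -173858181/129244 ≈ -1345.2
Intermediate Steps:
m(U, K) = -108 + 147*K (m(U, K) = 9 + 3*((-7)²*K - 39) = 9 + 3*(49*K - 39) = 9 + 3*(-39 + 49*K) = 9 + (-117 + 147*K) = -108 + 147*K)
k - (-173335 - 189396)/(124207 + m(-415, 35)) = -1348 - (-173335 - 189396)/(124207 + (-108 + 147*35)) = -1348 - (-362731)/(124207 + (-108 + 5145)) = -1348 - (-362731)/(124207 + 5037) = -1348 - (-362731)/129244 = -1348 - 1*(-362731/129244) = -1348 + 362731/129244 = -173858181/129244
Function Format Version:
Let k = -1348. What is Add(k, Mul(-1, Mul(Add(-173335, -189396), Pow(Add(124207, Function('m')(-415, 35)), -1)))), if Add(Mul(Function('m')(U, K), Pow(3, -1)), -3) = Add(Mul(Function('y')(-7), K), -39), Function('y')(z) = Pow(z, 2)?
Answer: Rational(-173858181, 129244) ≈ -1345.2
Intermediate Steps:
Function('m')(U, K) = Add(-108, Mul(147, K)) (Function('m')(U, K) = Add(9, Mul(3, Add(Mul(Pow(-7, 2), K), -39))) = Add(9, Mul(3, Add(Mul(49, K), -39))) = Add(9, Mul(3, Add(-39, Mul(49, K)))) = Add(9, Add(-117, Mul(147, K))) = Add(-108, Mul(147, K)))
Add(k, Mul(-1, Mul(Add(-173335, -189396), Pow(Add(124207, Function('m')(-415, 35)), -1)))) = Add(-1348, Mul(-1, Mul(Add(-173335, -189396), Pow(Add(124207, Add(-108, Mul(147, 35))), -1)))) = Add(-1348, Mul(-1, Mul(-362731, Pow(Add(124207, Add(-108, 5145)), -1)))) = Add(-1348, Mul(-1, Mul(-362731, Pow(Add(124207, 5037), -1)))) = Add(-1348, Mul(-1, Mul(-362731, Pow(129244, -1)))) = Add(-1348, Mul(-1, Mul(-362731, Rational(1, 129244)))) = Add(-1348, Mul(-1, Rational(-362731, 129244))) = Add(-1348, Rational(362731, 129244)) = Rational(-173858181, 129244)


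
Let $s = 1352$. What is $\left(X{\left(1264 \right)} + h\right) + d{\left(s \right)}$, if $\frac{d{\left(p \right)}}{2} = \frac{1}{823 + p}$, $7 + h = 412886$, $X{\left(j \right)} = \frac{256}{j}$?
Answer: $\frac{70942969133}{171825} \approx 4.1288 \cdot 10^{5}$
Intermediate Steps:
$h = 412879$ ($h = -7 + 412886 = 412879$)
$d{\left(p \right)} = \frac{2}{823 + p}$
$\left(X{\left(1264 \right)} + h\right) + d{\left(s \right)} = \left(\frac{256}{1264} + 412879\right) + \frac{2}{823 + 1352} = \left(256 \cdot \frac{1}{1264} + 412879\right) + \frac{2}{2175} = \left(\frac{16}{79} + 412879\right) + 2 \cdot \frac{1}{2175} = \frac{32617457}{79} + \frac{2}{2175} = \frac{70942969133}{171825}$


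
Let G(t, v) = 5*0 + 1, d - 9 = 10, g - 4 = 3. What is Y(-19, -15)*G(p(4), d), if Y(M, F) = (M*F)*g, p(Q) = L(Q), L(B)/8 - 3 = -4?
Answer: 1995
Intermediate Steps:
g = 7 (g = 4 + 3 = 7)
d = 19 (d = 9 + 10 = 19)
L(B) = -8 (L(B) = 24 + 8*(-4) = 24 - 32 = -8)
p(Q) = -8
Y(M, F) = 7*F*M (Y(M, F) = (M*F)*7 = (F*M)*7 = 7*F*M)
G(t, v) = 1 (G(t, v) = 0 + 1 = 1)
Y(-19, -15)*G(p(4), d) = (7*(-15)*(-19))*1 = 1995*1 = 1995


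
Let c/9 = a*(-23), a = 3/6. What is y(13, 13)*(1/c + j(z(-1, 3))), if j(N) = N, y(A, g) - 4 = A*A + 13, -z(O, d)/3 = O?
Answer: 38378/69 ≈ 556.20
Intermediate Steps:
a = ½ (a = 3*(⅙) = ½ ≈ 0.50000)
z(O, d) = -3*O
c = -207/2 (c = 9*((½)*(-23)) = 9*(-23/2) = -207/2 ≈ -103.50)
y(A, g) = 17 + A² (y(A, g) = 4 + (A*A + 13) = 4 + (A² + 13) = 4 + (13 + A²) = 17 + A²)
y(13, 13)*(1/c + j(z(-1, 3))) = (17 + 13²)*(1/(-207/2) - 3*(-1)) = (17 + 169)*(-2/207 + 3) = 186*(619/207) = 38378/69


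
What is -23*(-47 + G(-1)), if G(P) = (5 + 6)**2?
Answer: -1702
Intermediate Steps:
G(P) = 121 (G(P) = 11**2 = 121)
-23*(-47 + G(-1)) = -23*(-47 + 121) = -23*74 = -1702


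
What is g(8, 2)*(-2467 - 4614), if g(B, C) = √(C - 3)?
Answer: -7081*I ≈ -7081.0*I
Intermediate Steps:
g(B, C) = √(-3 + C)
g(8, 2)*(-2467 - 4614) = √(-3 + 2)*(-2467 - 4614) = √(-1)*(-7081) = I*(-7081) = -7081*I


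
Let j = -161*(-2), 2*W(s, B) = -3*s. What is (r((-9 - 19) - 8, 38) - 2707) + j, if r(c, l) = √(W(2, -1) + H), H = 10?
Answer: -2385 + √7 ≈ -2382.4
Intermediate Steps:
W(s, B) = -3*s/2 (W(s, B) = (-3*s)/2 = -3*s/2)
r(c, l) = √7 (r(c, l) = √(-3/2*2 + 10) = √(-3 + 10) = √7)
j = 322
(r((-9 - 19) - 8, 38) - 2707) + j = (√7 - 2707) + 322 = (-2707 + √7) + 322 = -2385 + √7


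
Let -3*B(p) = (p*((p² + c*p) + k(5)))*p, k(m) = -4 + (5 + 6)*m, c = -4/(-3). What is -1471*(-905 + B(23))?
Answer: 1437568583/9 ≈ 1.5973e+8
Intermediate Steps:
c = 4/3 (c = -4*(-⅓) = 4/3 ≈ 1.3333)
k(m) = -4 + 11*m
B(p) = -p²*(51 + p² + 4*p/3)/3 (B(p) = -p*((p² + 4*p/3) + (-4 + 11*5))*p/3 = -p*((p² + 4*p/3) + (-4 + 55))*p/3 = -p*((p² + 4*p/3) + 51)*p/3 = -p*(51 + p² + 4*p/3)*p/3 = -p²*(51 + p² + 4*p/3)/3)
-1471*(-905 + B(23)) = -1471*(-905 + (⅑)*23²*(-153 - 4*23 - 3*23²)) = -1471*(-905 + (⅑)*529*(-153 - 92 - 3*529)) = -1471*(-905 + (⅑)*529*(-153 - 92 - 1587)) = -1471*(-905 + (⅑)*529*(-1832)) = -1471*(-905 - 969128/9) = -1471*(-977273/9) = 1437568583/9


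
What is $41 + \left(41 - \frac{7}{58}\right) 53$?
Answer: $\frac{128041}{58} \approx 2207.6$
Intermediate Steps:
$41 + \left(41 - \frac{7}{58}\right) 53 = 41 + \frac{2371}{58} \cdot 53 = 41 + \frac{125663}{58} = \frac{128041}{58}$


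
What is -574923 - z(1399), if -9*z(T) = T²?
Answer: -3217106/9 ≈ -3.5746e+5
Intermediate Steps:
z(T) = -T²/9
-574923 - z(1399) = -574923 - (-1)*1399²/9 = -574923 - (-1)*1957201/9 = -574923 - 1*(-1957201/9) = -574923 + 1957201/9 = -3217106/9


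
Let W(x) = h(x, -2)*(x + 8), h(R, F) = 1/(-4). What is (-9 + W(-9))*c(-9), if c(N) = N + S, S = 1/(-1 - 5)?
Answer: 1925/24 ≈ 80.208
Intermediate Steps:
S = -⅙ (S = 1/(-6) = -⅙ ≈ -0.16667)
h(R, F) = -¼
W(x) = -2 - x/4 (W(x) = -(x + 8)/4 = -(8 + x)/4 = -2 - x/4)
c(N) = -⅙ + N (c(N) = N - ⅙ = -⅙ + N)
(-9 + W(-9))*c(-9) = (-9 + (-2 - ¼*(-9)))*(-⅙ - 9) = (-9 + (-2 + 9/4))*(-55/6) = (-9 + ¼)*(-55/6) = -35/4*(-55/6) = 1925/24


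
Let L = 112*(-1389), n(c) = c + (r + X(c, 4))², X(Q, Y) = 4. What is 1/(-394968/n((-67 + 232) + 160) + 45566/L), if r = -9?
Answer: -1944600/2195011783 ≈ -0.00088592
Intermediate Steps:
n(c) = 25 + c (n(c) = c + (-9 + 4)² = c + (-5)² = c + 25 = 25 + c)
L = -155568
1/(-394968/n((-67 + 232) + 160) + 45566/L) = 1/(-394968/(25 + ((-67 + 232) + 160)) + 45566/(-155568)) = 1/(-394968/(25 + (165 + 160)) + 45566*(-1/155568)) = 1/(-394968/(25 + 325) - 22783/77784) = 1/(-394968/350 - 22783/77784) = 1/(-394968*1/350 - 22783/77784) = 1/(-28212/25 - 22783/77784) = 1/(-2195011783/1944600) = -1944600/2195011783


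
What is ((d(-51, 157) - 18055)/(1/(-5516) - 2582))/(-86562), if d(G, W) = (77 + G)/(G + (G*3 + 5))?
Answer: -52430762/649036445723 ≈ -8.0782e-5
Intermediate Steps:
d(G, W) = (77 + G)/(5 + 4*G) (d(G, W) = (77 + G)/(G + (3*G + 5)) = (77 + G)/(G + (5 + 3*G)) = (77 + G)/(5 + 4*G))
((d(-51, 157) - 18055)/(1/(-5516) - 2582))/(-86562) = (((77 - 51)/(5 + 4*(-51)) - 18055)/(1/(-5516) - 2582))/(-86562) = ((26/(5 - 204) - 18055)/(-1/5516 - 2582))*(-1/86562) = ((26/(-199) - 18055)/(-14242313/5516))*(-1/86562) = ((-1/199*26 - 18055)*(-5516/14242313))*(-1/86562) = ((-26/199 - 18055)*(-5516/14242313))*(-1/86562) = -3592971/199*(-5516/14242313)*(-1/86562) = (19818828036/2834220287)*(-1/86562) = -52430762/649036445723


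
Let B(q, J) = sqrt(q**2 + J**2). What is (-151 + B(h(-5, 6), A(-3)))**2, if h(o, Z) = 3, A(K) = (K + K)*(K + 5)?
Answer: 22954 - 906*sqrt(17) ≈ 19218.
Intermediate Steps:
A(K) = 2*K*(5 + K) (A(K) = (2*K)*(5 + K) = 2*K*(5 + K))
B(q, J) = sqrt(J**2 + q**2)
(-151 + B(h(-5, 6), A(-3)))**2 = (-151 + sqrt((2*(-3)*(5 - 3))**2 + 3**2))**2 = (-151 + sqrt((2*(-3)*2)**2 + 9))**2 = (-151 + sqrt((-12)**2 + 9))**2 = (-151 + sqrt(144 + 9))**2 = (-151 + sqrt(153))**2 = (-151 + 3*sqrt(17))**2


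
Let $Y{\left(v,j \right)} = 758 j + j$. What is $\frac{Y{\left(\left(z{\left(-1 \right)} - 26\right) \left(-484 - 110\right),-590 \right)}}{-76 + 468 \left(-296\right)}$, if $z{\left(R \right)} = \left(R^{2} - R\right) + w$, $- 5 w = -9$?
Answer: $\frac{223905}{69302} \approx 3.2309$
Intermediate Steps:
$w = \frac{9}{5}$ ($w = \left(- \frac{1}{5}\right) \left(-9\right) = \frac{9}{5} \approx 1.8$)
$z{\left(R \right)} = \frac{9}{5} + R^{2} - R$ ($z{\left(R \right)} = \left(R^{2} - R\right) + \frac{9}{5} = \frac{9}{5} + R^{2} - R$)
$Y{\left(v,j \right)} = 759 j$
$\frac{Y{\left(\left(z{\left(-1 \right)} - 26\right) \left(-484 - 110\right),-590 \right)}}{-76 + 468 \left(-296\right)} = \frac{759 \left(-590\right)}{-76 + 468 \left(-296\right)} = - \frac{447810}{-76 - 138528} = - \frac{447810}{-138604} = \left(-447810\right) \left(- \frac{1}{138604}\right) = \frac{223905}{69302}$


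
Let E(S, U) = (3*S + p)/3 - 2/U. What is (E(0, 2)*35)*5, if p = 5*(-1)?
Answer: -1400/3 ≈ -466.67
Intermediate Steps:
p = -5
E(S, U) = -5/3 + S - 2/U (E(S, U) = (3*S - 5)/3 - 2/U = (-5 + 3*S)*(1/3) - 2/U = (-5/3 + S) - 2/U = -5/3 + S - 2/U)
(E(0, 2)*35)*5 = ((-5/3 + 0 - 2/2)*35)*5 = ((-5/3 + 0 - 2*1/2)*35)*5 = ((-5/3 + 0 - 1)*35)*5 = -8/3*35*5 = -280/3*5 = -1400/3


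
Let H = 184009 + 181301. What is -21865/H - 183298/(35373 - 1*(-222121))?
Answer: -7259069869/9406513314 ≈ -0.77171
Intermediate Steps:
H = 365310
-21865/H - 183298/(35373 - 1*(-222121)) = -21865/365310 - 183298/(35373 - 1*(-222121)) = -21865*1/365310 - 183298/(35373 + 222121) = -4373/73062 - 183298/257494 = -4373/73062 - 183298*1/257494 = -4373/73062 - 91649/128747 = -7259069869/9406513314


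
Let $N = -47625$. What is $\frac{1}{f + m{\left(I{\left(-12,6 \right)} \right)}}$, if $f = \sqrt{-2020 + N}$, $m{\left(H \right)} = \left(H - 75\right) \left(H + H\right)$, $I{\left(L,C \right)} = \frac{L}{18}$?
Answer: $\frac{8172}{4845709} - \frac{81 i \sqrt{49645}}{4845709} \approx 0.0016864 - 0.0037245 i$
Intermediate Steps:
$I{\left(L,C \right)} = \frac{L}{18}$ ($I{\left(L,C \right)} = L \frac{1}{18} = \frac{L}{18}$)
$m{\left(H \right)} = 2 H \left(-75 + H\right)$ ($m{\left(H \right)} = \left(-75 + H\right) 2 H = 2 H \left(-75 + H\right)$)
$f = i \sqrt{49645}$ ($f = \sqrt{-2020 - 47625} = \sqrt{-49645} = i \sqrt{49645} \approx 222.81 i$)
$\frac{1}{f + m{\left(I{\left(-12,6 \right)} \right)}} = \frac{1}{i \sqrt{49645} + 2 \cdot \frac{1}{18} \left(-12\right) \left(-75 + \frac{1}{18} \left(-12\right)\right)} = \frac{1}{i \sqrt{49645} + 2 \left(- \frac{2}{3}\right) \left(-75 - \frac{2}{3}\right)} = \frac{1}{i \sqrt{49645} + 2 \left(- \frac{2}{3}\right) \left(- \frac{227}{3}\right)} = \frac{1}{i \sqrt{49645} + \frac{908}{9}} = \frac{1}{\frac{908}{9} + i \sqrt{49645}}$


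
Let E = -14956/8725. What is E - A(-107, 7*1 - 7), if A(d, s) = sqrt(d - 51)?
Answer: -14956/8725 - I*sqrt(158) ≈ -1.7142 - 12.57*I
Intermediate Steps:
A(d, s) = sqrt(-51 + d)
E = -14956/8725 (E = -14956*1/8725 = -14956/8725 ≈ -1.7142)
E - A(-107, 7*1 - 7) = -14956/8725 - sqrt(-51 - 107) = -14956/8725 - sqrt(-158) = -14956/8725 - I*sqrt(158)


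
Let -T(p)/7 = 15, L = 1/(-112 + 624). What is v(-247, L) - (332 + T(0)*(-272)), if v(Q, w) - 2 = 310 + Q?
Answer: -28827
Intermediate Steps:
L = 1/512 ≈ 0.0019531
v(Q, w) = 312 + Q (v(Q, w) = 2 + (310 + Q) = 312 + Q)
T(p) = -105 (T(p) = -7*15 = -105)
v(-247, L) - (332 + T(0)*(-272)) = (312 - 247) - (332 - 105*(-272)) = 65 - (332 + 28560) = 65 - 1*28892 = 65 - 28892 = -28827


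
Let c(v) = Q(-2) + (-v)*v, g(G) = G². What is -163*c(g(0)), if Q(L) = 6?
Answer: -978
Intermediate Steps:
c(v) = 6 - v² (c(v) = 6 + (-v)*v = 6 - v²)
-163*c(g(0)) = -163*(6 - (0²)²) = -163*(6 - 1*0²) = -163*(6 - 1*0) = -163*(6 + 0) = -163*6 = -978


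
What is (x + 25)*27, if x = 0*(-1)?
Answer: 675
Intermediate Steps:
x = 0
(x + 25)*27 = (0 + 25)*27 = 25*27 = 675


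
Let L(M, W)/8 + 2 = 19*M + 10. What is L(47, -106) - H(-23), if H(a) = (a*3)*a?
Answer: 5621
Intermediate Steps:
L(M, W) = 64 + 152*M (L(M, W) = -16 + 8*(19*M + 10) = -16 + 8*(10 + 19*M) = -16 + (80 + 152*M) = 64 + 152*M)
H(a) = 3*a² (H(a) = (3*a)*a = 3*a²)
L(47, -106) - H(-23) = (64 + 152*47) - 3*(-23)² = (64 + 7144) - 3*529 = 7208 - 1*1587 = 7208 - 1587 = 5621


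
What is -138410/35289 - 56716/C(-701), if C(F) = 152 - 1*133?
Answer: -2004080714/670491 ≈ -2989.0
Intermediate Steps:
C(F) = 19 (C(F) = 152 - 133 = 19)
-138410/35289 - 56716/C(-701) = -138410/35289 - 56716/19 = -2004080714/670491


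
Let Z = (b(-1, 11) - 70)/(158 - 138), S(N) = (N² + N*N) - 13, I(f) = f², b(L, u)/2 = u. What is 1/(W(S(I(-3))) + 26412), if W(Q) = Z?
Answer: 5/132048 ≈ 3.7865e-5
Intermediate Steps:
b(L, u) = 2*u
S(N) = -13 + 2*N² (S(N) = (N² + N²) - 13 = 2*N² - 13 = -13 + 2*N²)
Z = -12/5 (Z = (2*11 - 70)/(158 - 138) = (22 - 70)/20 = -48*1/20 = -12/5 ≈ -2.4000)
W(Q) = -12/5
1/(W(S(I(-3))) + 26412) = 1/(-12/5 + 26412) = 1/(132048/5) = 5/132048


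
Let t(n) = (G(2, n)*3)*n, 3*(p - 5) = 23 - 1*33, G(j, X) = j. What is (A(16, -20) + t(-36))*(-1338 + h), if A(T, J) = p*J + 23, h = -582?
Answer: 434560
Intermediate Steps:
p = 5/3 (p = 5 + (23 - 1*33)/3 = 5 + (23 - 33)/3 = 5 + (⅓)*(-10) = 5 - 10/3 = 5/3 ≈ 1.6667)
A(T, J) = 23 + 5*J/3 (A(T, J) = 5*J/3 + 23 = 23 + 5*J/3)
t(n) = 6*n (t(n) = (2*3)*n = 6*n)
(A(16, -20) + t(-36))*(-1338 + h) = ((23 + (5/3)*(-20)) + 6*(-36))*(-1338 - 582) = ((23 - 100/3) - 216)*(-1920) = (-31/3 - 216)*(-1920) = -679/3*(-1920) = 434560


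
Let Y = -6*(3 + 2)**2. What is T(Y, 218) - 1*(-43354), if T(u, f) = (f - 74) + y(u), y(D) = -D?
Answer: 43648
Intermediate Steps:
Y = -150 (Y = -6*5**2 = -6*25 = -150)
T(u, f) = -74 + f - u (T(u, f) = (f - 74) - u = (-74 + f) - u = -74 + f - u)
T(Y, 218) - 1*(-43354) = (-74 + 218 - 1*(-150)) - 1*(-43354) = (-74 + 218 + 150) + 43354 = 294 + 43354 = 43648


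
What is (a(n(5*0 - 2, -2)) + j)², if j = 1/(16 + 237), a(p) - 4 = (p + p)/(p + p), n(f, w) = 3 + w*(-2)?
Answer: 1602756/64009 ≈ 25.040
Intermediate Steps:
n(f, w) = 3 - 2*w
a(p) = 5 (a(p) = 4 + (p + p)/(p + p) = 4 + (2*p)/((2*p)) = 4 + (2*p)*(1/(2*p)) = 4 + 1 = 5)
j = 1/253 ≈ 0.0039526
(a(n(5*0 - 2, -2)) + j)² = (5 + 1/253)² = (1266/253)² = 1602756/64009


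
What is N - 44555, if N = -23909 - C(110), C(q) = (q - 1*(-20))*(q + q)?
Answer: -97064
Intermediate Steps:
C(q) = 2*q*(20 + q) (C(q) = (q + 20)*(2*q) = (20 + q)*(2*q) = 2*q*(20 + q))
N = -52509 (N = -23909 - 2*110*(20 + 110) = -23909 - 2*110*130 = -23909 - 1*28600 = -23909 - 28600 = -52509)
N - 44555 = -52509 - 44555 = -97064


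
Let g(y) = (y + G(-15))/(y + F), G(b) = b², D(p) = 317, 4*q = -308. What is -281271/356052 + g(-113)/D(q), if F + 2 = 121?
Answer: -82516603/112868484 ≈ -0.73109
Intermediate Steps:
q = -77 (q = (¼)*(-308) = -77)
F = 119 (F = -2 + 121 = 119)
g(y) = (225 + y)/(119 + y) (g(y) = (y + (-15)²)/(y + 119) = (y + 225)/(119 + y) = (225 + y)/(119 + y))
-281271/356052 + g(-113)/D(q) = -281271/356052 + ((225 - 113)/(119 - 113))/317 = -281271*1/356052 + (112/6)*(1/317) = -93757/118684 + ((⅙)*112)*(1/317) = -93757/118684 + (56/3)*(1/317) = -93757/118684 + 56/951 = -82516603/112868484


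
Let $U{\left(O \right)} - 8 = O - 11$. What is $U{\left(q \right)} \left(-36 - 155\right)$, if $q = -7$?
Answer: $1910$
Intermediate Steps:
$U{\left(O \right)} = -3 + O$ ($U{\left(O \right)} = 8 + \left(O - 11\right) = 8 + \left(-11 + O\right) = -3 + O$)
$U{\left(q \right)} \left(-36 - 155\right) = \left(-3 - 7\right) \left(-36 - 155\right) = \left(-10\right) \left(-191\right) = 1910$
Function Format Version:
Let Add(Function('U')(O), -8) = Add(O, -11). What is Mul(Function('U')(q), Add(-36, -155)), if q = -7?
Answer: 1910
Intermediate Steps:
Function('U')(O) = Add(-3, O) (Function('U')(O) = Add(8, Add(O, -11)) = Add(8, Add(-11, O)) = Add(-3, O))
Mul(Function('U')(q), Add(-36, -155)) = Mul(Add(-3, -7), Add(-36, -155)) = Mul(-10, -191) = 1910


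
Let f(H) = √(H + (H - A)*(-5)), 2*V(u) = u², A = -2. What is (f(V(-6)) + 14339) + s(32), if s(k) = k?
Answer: 14371 + I*√82 ≈ 14371.0 + 9.0554*I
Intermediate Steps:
V(u) = u²/2
f(H) = √(-10 - 4*H) (f(H) = √(H + (H - 1*(-2))*(-5)) = √(H + (H + 2)*(-5)) = √(H + (2 + H)*(-5)) = √(H + (-10 - 5*H)) = √(-10 - 4*H))
(f(V(-6)) + 14339) + s(32) = (√(-10 - 2*(-6)²) + 14339) + 32 = (√(-10 - 2*36) + 14339) + 32 = (√(-10 - 4*18) + 14339) + 32 = (√(-10 - 72) + 14339) + 32 = (√(-82) + 14339) + 32 = (I*√82 + 14339) + 32 = (14339 + I*√82) + 32 = 14371 + I*√82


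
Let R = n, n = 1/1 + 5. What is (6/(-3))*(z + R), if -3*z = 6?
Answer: -8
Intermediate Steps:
z = -2 (z = -1/3*6 = -2)
n = 6 (n = 1 + 5 = 6)
R = 6
(6/(-3))*(z + R) = (6/(-3))*(-2 + 6) = (6*(-1/3))*4 = -2*4 = -8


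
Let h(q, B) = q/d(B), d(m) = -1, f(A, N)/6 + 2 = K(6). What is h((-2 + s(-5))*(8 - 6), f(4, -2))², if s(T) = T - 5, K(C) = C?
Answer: 576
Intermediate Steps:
f(A, N) = 24 (f(A, N) = -12 + 6*6 = -12 + 36 = 24)
s(T) = -5 + T
h(q, B) = -q (h(q, B) = q/(-1) = q*(-1) = -q)
h((-2 + s(-5))*(8 - 6), f(4, -2))² = (-(-2 + (-5 - 5))*(8 - 6))² = (-(-2 - 10)*2)² = (-(-12)*2)² = (-1*(-24))² = 24² = 576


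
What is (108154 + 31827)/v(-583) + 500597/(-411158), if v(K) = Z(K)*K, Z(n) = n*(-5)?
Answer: -7506540303/5774714110 ≈ -1.2999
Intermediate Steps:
Z(n) = -5*n
v(K) = -5*K**2 (v(K) = (-5*K)*K = -5*K**2)
(108154 + 31827)/v(-583) + 500597/(-411158) = (108154 + 31827)/((-5*(-583)**2)) + 500597/(-411158) = 139981/((-5*339889)) + 500597*(-1/411158) = 139981/(-1699445) - 500597/411158 = 139981*(-1/1699445) - 500597/411158 = -139981/1699445 - 500597/411158 = -7506540303/5774714110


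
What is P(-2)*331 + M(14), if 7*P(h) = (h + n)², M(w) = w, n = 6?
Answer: 5394/7 ≈ 770.57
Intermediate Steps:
P(h) = (6 + h)²/7 (P(h) = (h + 6)²/7 = (6 + h)²/7)
P(-2)*331 + M(14) = ((6 - 2)²/7)*331 + 14 = ((⅐)*4²)*331 + 14 = ((⅐)*16)*331 + 14 = (16/7)*331 + 14 = 5296/7 + 14 = 5394/7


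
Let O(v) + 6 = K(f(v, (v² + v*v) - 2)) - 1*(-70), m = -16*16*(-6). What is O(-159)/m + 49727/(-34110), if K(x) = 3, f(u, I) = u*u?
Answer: -12349217/8732160 ≈ -1.4142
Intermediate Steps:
f(u, I) = u²
m = 1536 (m = -256*(-6) = 1536)
O(v) = 67 (O(v) = -6 + (3 - 1*(-70)) = -6 + (3 + 70) = -6 + 73 = 67)
O(-159)/m + 49727/(-34110) = 67/1536 + 49727/(-34110) = 67*(1/1536) + 49727*(-1/34110) = 67/1536 - 49727/34110 = -12349217/8732160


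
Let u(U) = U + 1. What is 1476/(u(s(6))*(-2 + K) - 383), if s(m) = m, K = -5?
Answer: -41/12 ≈ -3.4167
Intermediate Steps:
u(U) = 1 + U
1476/(u(s(6))*(-2 + K) - 383) = 1476/((1 + 6)*(-2 - 5) - 383) = 1476/(7*(-7) - 383) = 1476/(-49 - 383) = 1476/(-432) = -1/432*1476 = -41/12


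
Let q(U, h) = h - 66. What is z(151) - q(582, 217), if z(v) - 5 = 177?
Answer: 31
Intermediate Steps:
q(U, h) = -66 + h
z(v) = 182 (z(v) = 5 + 177 = 182)
z(151) - q(582, 217) = 182 - (-66 + 217) = 182 - 1*151 = 182 - 151 = 31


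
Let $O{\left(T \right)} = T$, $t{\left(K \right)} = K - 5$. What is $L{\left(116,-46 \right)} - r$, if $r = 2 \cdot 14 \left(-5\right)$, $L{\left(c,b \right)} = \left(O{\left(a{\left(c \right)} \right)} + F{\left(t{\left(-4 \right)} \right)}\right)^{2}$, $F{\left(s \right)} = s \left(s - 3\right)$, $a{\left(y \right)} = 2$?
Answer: $12240$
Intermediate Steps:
$t{\left(K \right)} = -5 + K$
$F{\left(s \right)} = s \left(-3 + s\right)$
$L{\left(c,b \right)} = 12100$ ($L{\left(c,b \right)} = \left(2 + \left(-5 - 4\right) \left(-3 - 9\right)\right)^{2} = \left(2 - 9 \left(-3 - 9\right)\right)^{2} = \left(2 - -108\right)^{2} = \left(2 + 108\right)^{2} = 110^{2} = 12100$)
$r = -140$ ($r = 28 \left(-5\right) = -140$)
$L{\left(116,-46 \right)} - r = 12100 - -140 = 12100 + 140 = 12240$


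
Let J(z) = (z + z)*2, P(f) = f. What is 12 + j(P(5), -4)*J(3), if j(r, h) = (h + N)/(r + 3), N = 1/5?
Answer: 63/10 ≈ 6.3000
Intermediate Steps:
N = 1/5 (N = 1*(1/5) = 1/5 ≈ 0.20000)
J(z) = 4*z (J(z) = (2*z)*2 = 4*z)
j(r, h) = (1/5 + h)/(3 + r) (j(r, h) = (h + 1/5)/(r + 3) = (1/5 + h)/(3 + r))
12 + j(P(5), -4)*J(3) = 12 + ((1/5 - 4)/(3 + 5))*(4*3) = 12 + (-19/5/8)*12 = 12 + ((1/8)*(-19/5))*12 = 12 - 19/40*12 = 12 - 57/10 = 63/10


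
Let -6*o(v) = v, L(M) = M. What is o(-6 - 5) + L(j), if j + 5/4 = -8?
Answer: -89/12 ≈ -7.4167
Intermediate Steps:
j = -37/4 (j = -5/4 - 8 = -37/4 ≈ -9.2500)
o(v) = -v/6
o(-6 - 5) + L(j) = -(-6 - 5)/6 - 37/4 = -⅙*(-11) - 37/4 = 11/6 - 37/4 = -89/12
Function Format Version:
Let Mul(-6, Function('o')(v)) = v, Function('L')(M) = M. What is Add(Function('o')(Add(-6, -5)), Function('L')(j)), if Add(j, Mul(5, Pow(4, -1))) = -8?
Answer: Rational(-89, 12) ≈ -7.4167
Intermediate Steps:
j = Rational(-37, 4) (j = Add(Rational(-5, 4), -8) = Rational(-37, 4) ≈ -9.2500)
Function('o')(v) = Mul(Rational(-1, 6), v)
Add(Function('o')(Add(-6, -5)), Function('L')(j)) = Add(Mul(Rational(-1, 6), Add(-6, -5)), Rational(-37, 4)) = Add(Mul(Rational(-1, 6), -11), Rational(-37, 4)) = Add(Rational(11, 6), Rational(-37, 4)) = Rational(-89, 12)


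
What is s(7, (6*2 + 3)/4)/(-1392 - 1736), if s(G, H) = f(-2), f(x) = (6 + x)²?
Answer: -2/391 ≈ -0.0051151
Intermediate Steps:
s(G, H) = 16 (s(G, H) = (6 - 2)² = 4² = 16)
s(7, (6*2 + 3)/4)/(-1392 - 1736) = 16/(-1392 - 1736) = 16/(-3128) = 16*(-1/3128) = -2/391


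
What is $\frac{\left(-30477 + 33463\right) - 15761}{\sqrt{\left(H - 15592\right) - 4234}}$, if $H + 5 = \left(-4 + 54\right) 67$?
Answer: $\frac{12775 i \sqrt{16481}}{16481} \approx 99.51 i$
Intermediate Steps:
$H = 3345$ ($H = -5 + \left(-4 + 54\right) 67 = -5 + 50 \cdot 67 = -5 + 3350 = 3345$)
$\frac{\left(-30477 + 33463\right) - 15761}{\sqrt{\left(H - 15592\right) - 4234}} = \frac{\left(-30477 + 33463\right) - 15761}{\sqrt{\left(3345 - 15592\right) - 4234}} = \frac{2986 - 15761}{\sqrt{-12247 - 4234}} = - \frac{12775}{\sqrt{-16481}} = - \frac{12775}{i \sqrt{16481}} = - 12775 \left(- \frac{i \sqrt{16481}}{16481}\right) = \frac{12775 i \sqrt{16481}}{16481}$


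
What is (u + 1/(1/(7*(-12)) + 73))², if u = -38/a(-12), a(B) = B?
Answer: 13687362049/1353209796 ≈ 10.115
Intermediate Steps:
u = 19/6 (u = -38/(-12) = -38*(-1/12) = 19/6 ≈ 3.1667)
(u + 1/(1/(7*(-12)) + 73))² = (19/6 + 1/(1/(7*(-12)) + 73))² = (19/6 + 1/(1/(-84) + 73))² = (19/6 + 1/(-1/84 + 73))² = (19/6 + 1/(6131/84))² = (19/6 + 84/6131)² = (116993/36786)² = 13687362049/1353209796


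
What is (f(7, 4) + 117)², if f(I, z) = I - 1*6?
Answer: 13924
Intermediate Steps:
f(I, z) = -6 + I (f(I, z) = I - 6 = -6 + I)
(f(7, 4) + 117)² = ((-6 + 7) + 117)² = (1 + 117)² = 118² = 13924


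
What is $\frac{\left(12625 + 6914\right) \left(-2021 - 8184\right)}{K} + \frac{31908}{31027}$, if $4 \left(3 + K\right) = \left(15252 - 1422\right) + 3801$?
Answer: $- \frac{8248671302136}{182221571} \approx -45267.0$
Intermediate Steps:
$K = \frac{17619}{4}$ ($K = -3 + \frac{\left(15252 - 1422\right) + 3801}{4} = -3 + \frac{13830 + 3801}{4} = -3 + \frac{1}{4} \cdot 17631 = -3 + \frac{17631}{4} = \frac{17619}{4} \approx 4404.8$)
$\frac{\left(12625 + 6914\right) \left(-2021 - 8184\right)}{K} + \frac{31908}{31027} = \frac{\left(12625 + 6914\right) \left(-2021 - 8184\right)}{\frac{17619}{4}} + \frac{31908}{31027} = 19539 \left(-10205\right) \frac{4}{17619} + 31908 \cdot \frac{1}{31027} = \left(-199395495\right) \frac{4}{17619} + \frac{31908}{31027} = - \frac{265860660}{5873} + \frac{31908}{31027} = - \frac{8248671302136}{182221571}$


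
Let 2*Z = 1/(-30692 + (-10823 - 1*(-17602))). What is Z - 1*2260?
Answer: -108086761/47826 ≈ -2260.0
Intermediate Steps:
Z = -1/47826 (Z = 1/(2*(-30692 + (-10823 - 1*(-17602)))) = 1/(2*(-30692 + (-10823 + 17602))) = 1/(2*(-30692 + 6779)) = (½)/(-23913) = (½)*(-1/23913) = -1/47826 ≈ -2.0909e-5)
Z - 1*2260 = -1/47826 - 1*2260 = -1/47826 - 2260 = -108086761/47826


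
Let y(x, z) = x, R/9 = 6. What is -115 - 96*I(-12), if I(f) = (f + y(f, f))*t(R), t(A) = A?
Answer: 124301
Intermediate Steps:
R = 54 (R = 9*6 = 54)
I(f) = 108*f (I(f) = (f + f)*54 = (2*f)*54 = 108*f)
-115 - 96*I(-12) = -115 - 10368*(-12) = -115 - 96*(-1296) = -115 + 124416 = 124301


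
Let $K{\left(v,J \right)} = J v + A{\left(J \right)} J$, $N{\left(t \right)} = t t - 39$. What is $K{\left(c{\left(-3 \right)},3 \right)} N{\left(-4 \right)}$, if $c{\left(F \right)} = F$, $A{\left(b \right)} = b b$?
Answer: $-414$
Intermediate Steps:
$A{\left(b \right)} = b^{2}$
$N{\left(t \right)} = -39 + t^{2}$ ($N{\left(t \right)} = t^{2} - 39 = -39 + t^{2}$)
$K{\left(v,J \right)} = J^{3} + J v$ ($K{\left(v,J \right)} = J v + J^{2} J = J v + J^{3} = J^{3} + J v$)
$K{\left(c{\left(-3 \right)},3 \right)} N{\left(-4 \right)} = 3 \left(-3 + 3^{2}\right) \left(-39 + \left(-4\right)^{2}\right) = 3 \left(-3 + 9\right) \left(-39 + 16\right) = 3 \cdot 6 \left(-23\right) = 18 \left(-23\right) = -414$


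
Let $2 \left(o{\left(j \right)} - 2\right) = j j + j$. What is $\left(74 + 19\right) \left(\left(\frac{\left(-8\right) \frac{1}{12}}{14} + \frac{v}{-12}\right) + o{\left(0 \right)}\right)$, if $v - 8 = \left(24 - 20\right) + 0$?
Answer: $\frac{620}{7} \approx 88.571$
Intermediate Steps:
$o{\left(j \right)} = 2 + \frac{j}{2} + \frac{j^{2}}{2}$ ($o{\left(j \right)} = 2 + \frac{j j + j}{2} = 2 + \frac{j^{2} + j}{2} = 2 + \frac{j + j^{2}}{2} = 2 + \left(\frac{j}{2} + \frac{j^{2}}{2}\right) = 2 + \frac{j}{2} + \frac{j^{2}}{2}$)
$v = 12$ ($v = 8 + \left(\left(24 - 20\right) + 0\right) = 8 + \left(4 + 0\right) = 8 + 4 = 12$)
$\left(74 + 19\right) \left(\left(\frac{\left(-8\right) \frac{1}{12}}{14} + \frac{v}{-12}\right) + o{\left(0 \right)}\right) = \left(74 + 19\right) \left(\left(\frac{\left(-8\right) \frac{1}{12}}{14} + \frac{12}{-12}\right) + \left(2 + \frac{1}{2} \cdot 0 + \frac{0^{2}}{2}\right)\right) = 93 \left(\left(\left(-8\right) \frac{1}{12} \cdot \frac{1}{14} + 12 \left(- \frac{1}{12}\right)\right) + \left(2 + 0 + \frac{1}{2} \cdot 0\right)\right) = 93 \left(\left(\left(- \frac{2}{3}\right) \frac{1}{14} - 1\right) + \left(2 + 0 + 0\right)\right) = 93 \left(\left(- \frac{1}{21} - 1\right) + 2\right) = 93 \left(- \frac{22}{21} + 2\right) = 93 \cdot \frac{20}{21} = \frac{620}{7}$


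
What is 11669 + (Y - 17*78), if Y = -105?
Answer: 10238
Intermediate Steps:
11669 + (Y - 17*78) = 11669 + (-105 - 17*78) = 11669 + (-105 - 1326) = 11669 - 1431 = 10238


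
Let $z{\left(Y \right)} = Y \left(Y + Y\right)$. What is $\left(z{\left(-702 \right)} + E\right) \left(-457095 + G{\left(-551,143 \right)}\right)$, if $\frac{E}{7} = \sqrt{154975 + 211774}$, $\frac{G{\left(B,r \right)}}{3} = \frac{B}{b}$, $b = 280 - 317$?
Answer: $- \frac{16667480874096}{37} - \frac{118376034 \sqrt{366749}}{37} \approx -4.5241 \cdot 10^{11}$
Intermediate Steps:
$b = -37$ ($b = 280 - 317 = -37$)
$z{\left(Y \right)} = 2 Y^{2}$ ($z{\left(Y \right)} = Y 2 Y = 2 Y^{2}$)
$G{\left(B,r \right)} = - \frac{3 B}{37}$ ($G{\left(B,r \right)} = 3 \frac{B}{-37} = 3 B \left(- \frac{1}{37}\right) = 3 \left(- \frac{B}{37}\right) = - \frac{3 B}{37}$)
$E = 7 \sqrt{366749}$ ($E = 7 \sqrt{154975 + 211774} = 7 \sqrt{366749} \approx 4239.2$)
$\left(z{\left(-702 \right)} + E\right) \left(-457095 + G{\left(-551,143 \right)}\right) = \left(2 \left(-702\right)^{2} + 7 \sqrt{366749}\right) \left(-457095 - - \frac{1653}{37}\right) = \left(2 \cdot 492804 + 7 \sqrt{366749}\right) \left(-457095 + \frac{1653}{37}\right) = \left(985608 + 7 \sqrt{366749}\right) \left(- \frac{16910862}{37}\right) = - \frac{16667480874096}{37} - \frac{118376034 \sqrt{366749}}{37}$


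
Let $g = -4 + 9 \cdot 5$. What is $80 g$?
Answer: $3280$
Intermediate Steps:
$g = 41$ ($g = -4 + 45 = 41$)
$80 g = 80 \cdot 41 = 3280$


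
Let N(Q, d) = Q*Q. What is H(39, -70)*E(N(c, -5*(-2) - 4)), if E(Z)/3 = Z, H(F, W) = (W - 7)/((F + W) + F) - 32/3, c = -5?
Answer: -12175/8 ≈ -1521.9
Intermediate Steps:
N(Q, d) = Q²
H(F, W) = -32/3 + (-7 + W)/(W + 2*F) (H(F, W) = (-7 + W)/(W + 2*F) - 32*⅓ = (-7 + W)/(W + 2*F) - 32/3 = -32/3 + (-7 + W)/(W + 2*F))
E(Z) = 3*Z
H(39, -70)*E(N(c, -5*(-2) - 4)) = ((-21 - 64*39 - 29*(-70))/(3*(-70 + 2*39)))*(3*(-5)²) = ((-21 - 2496 + 2030)/(3*(-70 + 78)))*(3*25) = ((⅓)*(-487)/8)*75 = ((⅓)*(⅛)*(-487))*75 = -487/24*75 = -12175/8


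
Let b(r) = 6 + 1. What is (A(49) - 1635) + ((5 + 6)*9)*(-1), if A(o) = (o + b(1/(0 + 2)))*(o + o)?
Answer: 3754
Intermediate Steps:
b(r) = 7
A(o) = 2*o*(7 + o) (A(o) = (o + 7)*(o + o) = (7 + o)*(2*o) = 2*o*(7 + o))
(A(49) - 1635) + ((5 + 6)*9)*(-1) = (2*49*(7 + 49) - 1635) + ((5 + 6)*9)*(-1) = (2*49*56 - 1635) + (11*9)*(-1) = (5488 - 1635) + 99*(-1) = 3853 - 99 = 3754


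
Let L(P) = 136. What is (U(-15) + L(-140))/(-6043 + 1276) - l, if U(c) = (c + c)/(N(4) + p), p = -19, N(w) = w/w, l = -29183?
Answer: 59620810/2043 ≈ 29183.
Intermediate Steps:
N(w) = 1
U(c) = -c/9 (U(c) = (c + c)/(1 - 19) = (2*c)/(-18) = (2*c)*(-1/18) = -c/9)
(U(-15) + L(-140))/(-6043 + 1276) - l = (-⅑*(-15) + 136)/(-6043 + 1276) - 1*(-29183) = (5/3 + 136)/(-4767) + 29183 = (413/3)*(-1/4767) + 29183 = -59/2043 + 29183 = 59620810/2043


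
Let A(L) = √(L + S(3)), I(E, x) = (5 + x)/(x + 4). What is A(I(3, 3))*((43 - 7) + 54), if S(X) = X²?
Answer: 90*√497/7 ≈ 286.63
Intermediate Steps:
I(E, x) = (5 + x)/(4 + x)
A(L) = √(9 + L) (A(L) = √(L + 3²) = √(L + 9) = √(9 + L))
A(I(3, 3))*((43 - 7) + 54) = √(9 + (5 + 3)/(4 + 3))*((43 - 7) + 54) = √(9 + 8/7)*(36 + 54) = √(9 + (⅐)*8)*90 = √(9 + 8/7)*90 = √(71/7)*90 = (√497/7)*90 = 90*√497/7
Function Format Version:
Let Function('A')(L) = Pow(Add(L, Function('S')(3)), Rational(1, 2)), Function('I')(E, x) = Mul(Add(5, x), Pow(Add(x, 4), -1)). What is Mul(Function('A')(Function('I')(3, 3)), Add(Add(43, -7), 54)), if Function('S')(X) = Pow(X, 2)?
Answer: Mul(Rational(90, 7), Pow(497, Rational(1, 2))) ≈ 286.63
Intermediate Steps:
Function('I')(E, x) = Mul(Pow(Add(4, x), -1), Add(5, x)) (Function('I')(E, x) = Mul(Add(5, x), Pow(Add(4, x), -1)) = Mul(Pow(Add(4, x), -1), Add(5, x)))
Function('A')(L) = Pow(Add(9, L), Rational(1, 2)) (Function('A')(L) = Pow(Add(L, Pow(3, 2)), Rational(1, 2)) = Pow(Add(L, 9), Rational(1, 2)) = Pow(Add(9, L), Rational(1, 2)))
Mul(Function('A')(Function('I')(3, 3)), Add(Add(43, -7), 54)) = Mul(Pow(Add(9, Mul(Pow(Add(4, 3), -1), Add(5, 3))), Rational(1, 2)), Add(Add(43, -7), 54)) = Mul(Pow(Add(9, Mul(Pow(7, -1), 8)), Rational(1, 2)), Add(36, 54)) = Mul(Pow(Add(9, Mul(Rational(1, 7), 8)), Rational(1, 2)), 90) = Mul(Pow(Add(9, Rational(8, 7)), Rational(1, 2)), 90) = Mul(Pow(Rational(71, 7), Rational(1, 2)), 90) = Mul(Mul(Rational(1, 7), Pow(497, Rational(1, 2))), 90) = Mul(Rational(90, 7), Pow(497, Rational(1, 2)))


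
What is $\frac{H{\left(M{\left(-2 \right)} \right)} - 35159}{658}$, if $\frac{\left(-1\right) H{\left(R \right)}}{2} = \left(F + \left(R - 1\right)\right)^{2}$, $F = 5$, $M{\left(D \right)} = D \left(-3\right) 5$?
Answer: $- \frac{5353}{94} \approx -56.947$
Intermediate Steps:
$M{\left(D \right)} = - 15 D$ ($M{\left(D \right)} = - 3 D 5 = - 15 D$)
$H{\left(R \right)} = - 2 \left(4 + R\right)^{2}$ ($H{\left(R \right)} = - 2 \left(5 + \left(R - 1\right)\right)^{2} = - 2 \left(5 + \left(-1 + R\right)\right)^{2} = - 2 \left(4 + R\right)^{2}$)
$\frac{H{\left(M{\left(-2 \right)} \right)} - 35159}{658} = \frac{- 2 \left(4 - -30\right)^{2} - 35159}{658} = \left(- 2 \left(4 + 30\right)^{2} - 35159\right) \frac{1}{658} = \left(- 2 \cdot 34^{2} - 35159\right) \frac{1}{658} = \left(\left(-2\right) 1156 - 35159\right) \frac{1}{658} = \left(-2312 - 35159\right) \frac{1}{658} = \left(-37471\right) \frac{1}{658} = - \frac{5353}{94}$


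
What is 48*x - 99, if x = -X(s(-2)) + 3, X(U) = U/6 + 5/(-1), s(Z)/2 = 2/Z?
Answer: 301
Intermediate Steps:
s(Z) = 4/Z (s(Z) = 2*(2/Z) = 4/Z)
X(U) = -5 + U/6 (X(U) = U*(⅙) + 5*(-1) = U/6 - 5 = -5 + U/6)
x = 25/3 (x = -(-5 + (4/(-2))/6) + 3 = -(-5 + (4*(-½))/6) + 3 = -(-5 + (⅙)*(-2)) + 3 = -(-5 - ⅓) + 3 = -1*(-16/3) + 3 = 16/3 + 3 = 25/3 ≈ 8.3333)
48*x - 99 = 48*(25/3) - 99 = 400 - 99 = 301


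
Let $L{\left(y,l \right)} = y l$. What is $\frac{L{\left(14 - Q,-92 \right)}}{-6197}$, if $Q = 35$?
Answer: $- \frac{1932}{6197} \approx -0.31176$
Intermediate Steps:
$L{\left(y,l \right)} = l y$
$\frac{L{\left(14 - Q,-92 \right)}}{-6197} = \frac{\left(-92\right) \left(14 - 35\right)}{-6197} = - 92 \left(14 - 35\right) \left(- \frac{1}{6197}\right) = \left(-92\right) \left(-21\right) \left(- \frac{1}{6197}\right) = 1932 \left(- \frac{1}{6197}\right) = - \frac{1932}{6197}$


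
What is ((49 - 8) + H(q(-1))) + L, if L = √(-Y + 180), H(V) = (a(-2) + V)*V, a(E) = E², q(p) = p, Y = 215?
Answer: 38 + I*√35 ≈ 38.0 + 5.9161*I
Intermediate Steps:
H(V) = V*(4 + V) (H(V) = ((-2)² + V)*V = (4 + V)*V = V*(4 + V))
L = I*√35 (L = √(-1*215 + 180) = √(-215 + 180) = √(-35) = I*√35 ≈ 5.9161*I)
((49 - 8) + H(q(-1))) + L = ((49 - 8) - (4 - 1)) + I*√35 = (41 - 1*3) + I*√35 = (41 - 3) + I*√35 = 38 + I*√35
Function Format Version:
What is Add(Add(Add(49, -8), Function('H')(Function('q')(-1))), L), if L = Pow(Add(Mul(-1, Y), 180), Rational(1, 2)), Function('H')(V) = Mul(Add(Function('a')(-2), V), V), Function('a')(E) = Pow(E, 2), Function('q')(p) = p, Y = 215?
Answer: Add(38, Mul(I, Pow(35, Rational(1, 2)))) ≈ Add(38.000, Mul(5.9161, I))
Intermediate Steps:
Function('H')(V) = Mul(V, Add(4, V)) (Function('H')(V) = Mul(Add(Pow(-2, 2), V), V) = Mul(Add(4, V), V) = Mul(V, Add(4, V)))
L = Mul(I, Pow(35, Rational(1, 2))) (L = Pow(Add(Mul(-1, 215), 180), Rational(1, 2)) = Pow(Add(-215, 180), Rational(1, 2)) = Pow(-35, Rational(1, 2)) = Mul(I, Pow(35, Rational(1, 2))) ≈ Mul(5.9161, I))
Add(Add(Add(49, -8), Function('H')(Function('q')(-1))), L) = Add(Add(Add(49, -8), Mul(-1, Add(4, -1))), Mul(I, Pow(35, Rational(1, 2)))) = Add(Add(41, Mul(-1, 3)), Mul(I, Pow(35, Rational(1, 2)))) = Add(Add(41, -3), Mul(I, Pow(35, Rational(1, 2)))) = Add(38, Mul(I, Pow(35, Rational(1, 2))))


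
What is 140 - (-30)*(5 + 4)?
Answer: 410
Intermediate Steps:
140 - (-30)*(5 + 4) = 140 - (-30)*9 = 140 - 5*(-54) = 140 + 270 = 410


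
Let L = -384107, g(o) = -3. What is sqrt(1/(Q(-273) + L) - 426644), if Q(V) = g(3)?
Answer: 7*I*sqrt(1284638075752990)/384110 ≈ 653.18*I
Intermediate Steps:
Q(V) = -3
sqrt(1/(Q(-273) + L) - 426644) = sqrt(1/(-3 - 384107) - 426644) = sqrt(1/(-384110) - 426644) = sqrt(-1/384110 - 426644) = sqrt(-163878226841/384110) = 7*I*sqrt(1284638075752990)/384110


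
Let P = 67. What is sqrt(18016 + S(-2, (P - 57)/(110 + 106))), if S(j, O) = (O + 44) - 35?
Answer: sqrt(5840115)/18 ≈ 134.26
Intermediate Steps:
S(j, O) = 9 + O (S(j, O) = (44 + O) - 35 = 9 + O)
sqrt(18016 + S(-2, (P - 57)/(110 + 106))) = sqrt(18016 + (9 + (67 - 57)/(110 + 106))) = sqrt(18016 + (9 + 10/216)) = sqrt(18016 + (9 + 10*(1/216))) = sqrt(18016 + (9 + 5/108)) = sqrt(18016 + 977/108) = sqrt(1946705/108) = sqrt(5840115)/18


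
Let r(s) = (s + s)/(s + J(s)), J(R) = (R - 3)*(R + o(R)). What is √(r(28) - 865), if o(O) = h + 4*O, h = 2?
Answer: I*√2768400573/1789 ≈ 29.411*I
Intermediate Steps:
o(O) = 2 + 4*O
J(R) = (-3 + R)*(2 + 5*R) (J(R) = (R - 3)*(R + (2 + 4*R)) = (-3 + R)*(2 + 5*R))
r(s) = 2*s/(-6 - 12*s + 5*s²) (r(s) = (s + s)/(s + (-6 - 13*s + 5*s²)) = (2*s)/(-6 - 12*s + 5*s²) = 2*s/(-6 - 12*s + 5*s²))
√(r(28) - 865) = √(2*28/(-6 - 12*28 + 5*28²) - 865) = √(2*28/(-6 - 336 + 5*784) - 865) = √(2*28/(-6 - 336 + 3920) - 865) = √(2*28/3578 - 865) = √(2*28*(1/3578) - 865) = √(28/1789 - 865) = √(-1547457/1789) = I*√2768400573/1789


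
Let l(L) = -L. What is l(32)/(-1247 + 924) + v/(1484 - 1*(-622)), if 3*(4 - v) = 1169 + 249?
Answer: -125981/1020357 ≈ -0.12347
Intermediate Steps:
v = -1406/3 (v = 4 - (1169 + 249)/3 = 4 - 1/3*1418 = 4 - 1418/3 = -1406/3 ≈ -468.67)
l(32)/(-1247 + 924) + v/(1484 - 1*(-622)) = (-1*32)/(-1247 + 924) - 1406/(3*(1484 - 1*(-622))) = -32/(-323) - 1406/(3*(1484 + 622)) = -32*(-1/323) - 1406/3/2106 = 32/323 - 1406/3*1/2106 = 32/323 - 703/3159 = -125981/1020357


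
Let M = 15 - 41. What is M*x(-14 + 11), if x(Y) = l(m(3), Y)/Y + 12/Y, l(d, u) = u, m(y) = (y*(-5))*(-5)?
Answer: 78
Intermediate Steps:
m(y) = 25*y (m(y) = -5*y*(-5) = 25*y)
M = -26
x(Y) = 1 + 12/Y (x(Y) = Y/Y + 12/Y = 1 + 12/Y)
M*x(-14 + 11) = -26*(12 + (-14 + 11))/(-14 + 11) = -26*(12 - 3)/(-3) = -(-26)*9/3 = -26*(-3) = 78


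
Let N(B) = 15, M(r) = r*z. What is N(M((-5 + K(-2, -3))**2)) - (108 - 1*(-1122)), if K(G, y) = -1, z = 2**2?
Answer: -1215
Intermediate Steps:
z = 4
M(r) = 4*r (M(r) = r*4 = 4*r)
N(M((-5 + K(-2, -3))**2)) - (108 - 1*(-1122)) = 15 - (108 - 1*(-1122)) = 15 - (108 + 1122) = 15 - 1*1230 = 15 - 1230 = -1215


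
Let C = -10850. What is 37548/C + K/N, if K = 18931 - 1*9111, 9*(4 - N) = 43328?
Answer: -46150911/8387825 ≈ -5.5021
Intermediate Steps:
N = -43292/9 (N = 4 - ⅑*43328 = 4 - 43328/9 = -43292/9 ≈ -4810.2)
K = 9820 (K = 18931 - 9111 = 9820)
37548/C + K/N = 37548/(-10850) + 9820/(-43292/9) = 37548*(-1/10850) + 9820*(-9/43292) = -2682/775 - 22095/10823 = -46150911/8387825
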